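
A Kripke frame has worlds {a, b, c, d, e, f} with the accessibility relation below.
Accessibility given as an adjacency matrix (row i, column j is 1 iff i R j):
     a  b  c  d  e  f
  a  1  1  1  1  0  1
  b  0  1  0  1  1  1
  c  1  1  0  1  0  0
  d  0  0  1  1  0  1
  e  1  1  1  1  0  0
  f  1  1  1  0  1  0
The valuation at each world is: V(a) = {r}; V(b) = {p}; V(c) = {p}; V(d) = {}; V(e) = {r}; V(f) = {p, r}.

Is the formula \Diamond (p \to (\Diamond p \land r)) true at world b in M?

Yes

At b: \Diamond (p \to (\Diamond p \land r)) requires p \to (\Diamond p \land r) at some successor in {b, d, e, f}.
  p \to (\Diamond p \land r) holds at d, so \Diamond (p \to (\Diamond p \land r)) is true at b.
    At d: p is false, \Diamond p \land r is false, so p \to (\Diamond p \land r) is true.
      At d: \Diamond p is true, r is false, so \Diamond p \land r is false.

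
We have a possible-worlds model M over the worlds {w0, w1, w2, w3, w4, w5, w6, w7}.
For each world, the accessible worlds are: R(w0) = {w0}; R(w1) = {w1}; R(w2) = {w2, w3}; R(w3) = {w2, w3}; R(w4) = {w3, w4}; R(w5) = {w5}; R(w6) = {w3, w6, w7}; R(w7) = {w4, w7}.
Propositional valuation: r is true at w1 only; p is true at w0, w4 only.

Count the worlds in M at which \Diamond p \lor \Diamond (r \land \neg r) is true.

Let φ = \Diamond p \lor \Diamond (r \land \neg r). Evaluate φ at each world:
  w0 (successors {w0}): φ is true.
  w1 (successors {w1}): φ is false.
  w2 (successors {w2, w3}): φ is false.
  w3 (successors {w2, w3}): φ is false.
  w4 (successors {w3, w4}): φ is true.
  w5 (successors {w5}): φ is false.
  w6 (successors {w3, w6, w7}): φ is false.
  w7 (successors {w4, w7}): φ is true.
For instance, at w4:
  At w4: \Diamond p is true, \Diamond (r \land \neg r) is false, so \Diamond p \lor \Diamond (r \land \neg r) is true.
    At w4: \Diamond p requires p at some successor in {w3, w4}.
      p holds at w4, so \Diamond p is true at w4.
    At w4: \Diamond (r \land \neg r) requires r \land \neg r at some successor in {w3, w4}.
      At w3: r \land \neg r is false.
      At w4: r \land \neg r is false.
    So \Diamond (r \land \neg r) is false at w4.
Satisfying worlds: {w0, w4, w7}

3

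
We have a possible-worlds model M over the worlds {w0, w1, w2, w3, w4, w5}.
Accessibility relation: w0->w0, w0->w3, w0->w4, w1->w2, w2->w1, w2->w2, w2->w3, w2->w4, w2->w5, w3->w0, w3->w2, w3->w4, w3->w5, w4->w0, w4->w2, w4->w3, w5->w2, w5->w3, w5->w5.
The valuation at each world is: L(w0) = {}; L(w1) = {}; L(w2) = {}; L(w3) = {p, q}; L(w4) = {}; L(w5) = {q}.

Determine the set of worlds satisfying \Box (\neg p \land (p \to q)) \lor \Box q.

Let φ = \Box (\neg p \land (p \to q)) \lor \Box q. Evaluate φ at each world:
  w0 (successors {w0, w3, w4}): φ is false.
  w1 (successors {w2}): φ is true.
  w2 (successors {w1, w2, w3, w4, w5}): φ is false.
  w3 (successors {w0, w2, w4, w5}): φ is true.
  w4 (successors {w0, w2, w3}): φ is false.
  w5 (successors {w2, w3, w5}): φ is false.
For instance, at w4:
  At w4: \Box (\neg p \land (p \to q)) is false, \Box q is false, so \Box (\neg p \land (p \to q)) \lor \Box q is false.
    At w4: \Box (\neg p \land (p \to q)) requires \neg p \land (p \to q) at every successor {w0, w2, w3}.
      \neg p \land (p \to q) fails at w3, so \Box (\neg p \land (p \to q)) is false at w4.
    At w4: \Box q requires q at every successor {w0, w2, w3}.
      q fails at w0, so \Box q is false at w4.
Satisfying worlds: {w1, w3}

w1, w3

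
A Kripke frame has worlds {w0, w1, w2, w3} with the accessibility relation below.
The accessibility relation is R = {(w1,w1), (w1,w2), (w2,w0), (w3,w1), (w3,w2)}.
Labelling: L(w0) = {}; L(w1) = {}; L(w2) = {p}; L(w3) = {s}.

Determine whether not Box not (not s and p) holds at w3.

At w3: Box not (not s and p) is false, so not Box not (not s and p) is true.
  At w3: Box not (not s and p) requires not (not s and p) at every successor {w1, w2}.
    not (not s and p) fails at w2, so Box not (not s and p) is false at w3.

Yes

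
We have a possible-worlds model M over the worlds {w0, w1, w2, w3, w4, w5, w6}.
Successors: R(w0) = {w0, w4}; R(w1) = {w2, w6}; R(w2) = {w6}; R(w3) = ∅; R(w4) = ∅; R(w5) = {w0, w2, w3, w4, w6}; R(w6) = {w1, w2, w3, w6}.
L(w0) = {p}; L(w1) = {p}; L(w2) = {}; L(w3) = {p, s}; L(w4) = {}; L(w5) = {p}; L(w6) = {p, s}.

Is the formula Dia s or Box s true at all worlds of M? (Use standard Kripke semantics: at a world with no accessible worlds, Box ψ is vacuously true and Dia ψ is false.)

Recall that Box ψ holds at a world iff ψ holds at every accessible world, and Dia ψ holds iff ψ holds at some accessible world.
Let φ = Dia s or Box s. Evaluate φ at each world:
  w0 (successors {w0, w4}): φ is false.
  w1 (successors {w2, w6}): φ is true.
  w2 (successors {w6}): φ is true.
  w3 (successors ∅): φ is true.
  w4 (successors ∅): φ is true.
  w5 (successors {w0, w2, w3, w4, w6}): φ is true.
  w6 (successors {w1, w2, w3, w6}): φ is true.
Detail at w0 (counterexample):
  At w0: Dia s is false, Box s is false, so Dia s or Box s is false.
    At w0: Dia s requires s at some successor in {w0, w4}.
      At w0: s is false.
      At w4: s is false.
    So Dia s is false at w0.
    At w0: Box s requires s at every successor {w0, w4}.
      s fails at w0, so Box s is false at w0.

No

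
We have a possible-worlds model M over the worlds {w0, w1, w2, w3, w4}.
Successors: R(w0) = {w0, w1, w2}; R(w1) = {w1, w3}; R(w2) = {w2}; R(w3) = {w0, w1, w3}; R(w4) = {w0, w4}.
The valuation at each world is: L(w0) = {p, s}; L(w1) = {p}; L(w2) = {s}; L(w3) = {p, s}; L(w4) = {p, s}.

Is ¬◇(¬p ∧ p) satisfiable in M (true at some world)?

Yes

Recall that ◇ψ holds at a world iff ψ holds at some accessible world.
Let φ = ¬◇(¬p ∧ p). Evaluate φ at each world:
  w0 (successors {w0, w1, w2}): φ is true.
  w1 (successors {w1, w3}): φ is true.
  w2 (successors {w2}): φ is true.
  w3 (successors {w0, w1, w3}): φ is true.
  w4 (successors {w0, w4}): φ is true.
Detail at w0 (witness):
  At w0: ◇(¬p ∧ p) is false, so ¬◇(¬p ∧ p) is true.
    At w0: ◇(¬p ∧ p) requires ¬p ∧ p at some successor in {w0, w1, w2}.
      At w0: ¬p ∧ p is false.
      At w1: ¬p ∧ p is false.
      At w2: ¬p ∧ p is false.
    So ◇(¬p ∧ p) is false at w0.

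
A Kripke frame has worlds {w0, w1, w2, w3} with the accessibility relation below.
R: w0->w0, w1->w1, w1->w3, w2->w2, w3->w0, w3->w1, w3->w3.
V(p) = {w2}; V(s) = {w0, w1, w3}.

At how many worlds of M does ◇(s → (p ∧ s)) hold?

1

Let φ = ◇(s → (p ∧ s)). Evaluate φ at each world:
  w0 (successors {w0}): φ is false.
  w1 (successors {w1, w3}): φ is false.
  w2 (successors {w2}): φ is true.
  w3 (successors {w0, w1, w3}): φ is false.
For instance, at w1:
  At w1: ◇(s → (p ∧ s)) requires s → (p ∧ s) at some successor in {w1, w3}.
    At w1: s → (p ∧ s) is false.
    At w3: s → (p ∧ s) is false.
  So ◇(s → (p ∧ s)) is false at w1.
Satisfying worlds: {w2}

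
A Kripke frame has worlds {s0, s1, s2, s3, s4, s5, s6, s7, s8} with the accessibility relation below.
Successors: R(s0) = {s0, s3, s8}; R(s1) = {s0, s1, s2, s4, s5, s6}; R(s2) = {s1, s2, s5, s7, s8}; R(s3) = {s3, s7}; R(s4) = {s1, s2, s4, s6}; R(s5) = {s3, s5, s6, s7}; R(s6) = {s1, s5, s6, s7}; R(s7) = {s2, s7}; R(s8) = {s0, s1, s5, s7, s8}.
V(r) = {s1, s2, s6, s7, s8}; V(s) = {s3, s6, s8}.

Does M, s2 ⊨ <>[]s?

No

At s2: <>[]s requires []s at some successor in {s1, s2, s5, s7, s8}.
  At s1: []s is false.
  At s2: []s is false.
  At s5: []s is false.
  At s7: []s is false.
  At s8: []s is false.
So <>[]s is false at s2.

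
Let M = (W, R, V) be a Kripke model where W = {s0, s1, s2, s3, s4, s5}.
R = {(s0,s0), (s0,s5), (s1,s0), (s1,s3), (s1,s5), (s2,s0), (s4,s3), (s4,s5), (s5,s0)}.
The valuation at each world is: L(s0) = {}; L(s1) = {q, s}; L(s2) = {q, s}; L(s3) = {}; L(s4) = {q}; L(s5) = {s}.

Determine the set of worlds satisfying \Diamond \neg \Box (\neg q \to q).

s0, s1, s2, s4, s5

Let φ = \Diamond \neg \Box (\neg q \to q). Evaluate φ at each world:
  s0 (successors {s0, s5}): φ is true.
  s1 (successors {s0, s3, s5}): φ is true.
  s2 (successors {s0}): φ is true.
  s3 (successors ∅): φ is false.
  s4 (successors {s3, s5}): φ is true.
  s5 (successors {s0}): φ is true.
For instance, at s1:
  At s1: \Diamond \neg \Box (\neg q \to q) requires \neg \Box (\neg q \to q) at some successor in {s0, s3, s5}.
    \neg \Box (\neg q \to q) holds at s0, so \Diamond \neg \Box (\neg q \to q) is true at s1.
      At s0: \Box (\neg q \to q) is false, so \neg \Box (\neg q \to q) is true.
Satisfying worlds: {s0, s1, s2, s4, s5}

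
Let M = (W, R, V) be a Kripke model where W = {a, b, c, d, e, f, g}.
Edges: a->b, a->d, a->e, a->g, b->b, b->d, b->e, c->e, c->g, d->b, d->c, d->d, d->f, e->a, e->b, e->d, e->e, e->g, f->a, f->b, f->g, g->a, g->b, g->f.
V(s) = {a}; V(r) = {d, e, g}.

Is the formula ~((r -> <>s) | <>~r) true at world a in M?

No

At a: (r -> <>s) | <>~r is true, so ~((r -> <>s) | <>~r) is false.
  At a: r -> <>s is true, <>~r is true, so (r -> <>s) | <>~r is true.
    At a: r is false, <>s is false, so r -> <>s is true.
      At a: <>s requires s at some successor in {b, d, e, g}.
        At b: s is false.
        At d: s is false.
        At e: s is false.
        At g: s is false.
      So <>s is false at a.
    At a: <>~r requires ~r at some successor in {b, d, e, g}.
      ~r holds at b, so <>~r is true at a.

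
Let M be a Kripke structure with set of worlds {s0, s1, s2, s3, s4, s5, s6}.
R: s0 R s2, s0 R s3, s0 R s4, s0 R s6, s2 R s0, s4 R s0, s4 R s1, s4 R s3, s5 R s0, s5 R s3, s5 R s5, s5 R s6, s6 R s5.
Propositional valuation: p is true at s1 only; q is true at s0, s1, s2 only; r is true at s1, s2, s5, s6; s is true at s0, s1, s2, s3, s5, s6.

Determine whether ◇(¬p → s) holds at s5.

At s5: ◇(¬p → s) requires ¬p → s at some successor in {s0, s3, s5, s6}.
  ¬p → s holds at s0, so ◇(¬p → s) is true at s5.

Yes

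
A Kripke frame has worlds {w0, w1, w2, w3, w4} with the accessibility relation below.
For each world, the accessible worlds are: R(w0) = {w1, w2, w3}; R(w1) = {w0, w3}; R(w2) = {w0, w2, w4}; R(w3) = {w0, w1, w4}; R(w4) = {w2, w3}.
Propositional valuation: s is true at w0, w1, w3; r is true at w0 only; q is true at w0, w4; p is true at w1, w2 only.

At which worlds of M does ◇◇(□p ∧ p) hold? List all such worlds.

Let φ = ◇◇(□p ∧ p). Evaluate φ at each world:
  w0 (successors {w1, w2, w3}): φ is false.
  w1 (successors {w0, w3}): φ is false.
  w2 (successors {w0, w2, w4}): φ is false.
  w3 (successors {w0, w1, w4}): φ is false.
  w4 (successors {w2, w3}): φ is false.
For instance, at w4:
  At w4: ◇◇(□p ∧ p) requires ◇(□p ∧ p) at some successor in {w2, w3}.
    At w2: ◇(□p ∧ p) is false.
    At w3: ◇(□p ∧ p) is false.
  So ◇◇(□p ∧ p) is false at w4.
Satisfying worlds: none.

none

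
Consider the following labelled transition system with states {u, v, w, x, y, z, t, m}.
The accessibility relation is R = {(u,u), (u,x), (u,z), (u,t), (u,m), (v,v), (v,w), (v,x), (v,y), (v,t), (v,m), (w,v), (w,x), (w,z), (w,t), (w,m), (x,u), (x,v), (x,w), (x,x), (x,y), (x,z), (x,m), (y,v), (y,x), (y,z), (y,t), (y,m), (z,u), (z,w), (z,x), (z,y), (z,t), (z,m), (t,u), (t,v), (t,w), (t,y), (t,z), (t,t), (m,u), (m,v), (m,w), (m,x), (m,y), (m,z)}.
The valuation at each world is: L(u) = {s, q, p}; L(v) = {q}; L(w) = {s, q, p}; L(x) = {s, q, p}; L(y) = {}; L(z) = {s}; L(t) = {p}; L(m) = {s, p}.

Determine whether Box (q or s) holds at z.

At z: Box (q or s) requires q or s at every successor {u, w, x, y, t, m}.
  q or s fails at y, so Box (q or s) is false at z.

No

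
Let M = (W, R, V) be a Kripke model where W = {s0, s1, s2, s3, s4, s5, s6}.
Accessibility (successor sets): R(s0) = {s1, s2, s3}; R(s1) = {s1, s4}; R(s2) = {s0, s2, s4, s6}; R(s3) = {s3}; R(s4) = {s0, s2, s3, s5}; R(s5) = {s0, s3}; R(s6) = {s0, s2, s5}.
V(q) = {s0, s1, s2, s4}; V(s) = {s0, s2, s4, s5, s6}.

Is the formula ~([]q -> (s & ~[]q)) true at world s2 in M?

No

At s2: []q -> (s & ~[]q) is true, so ~([]q -> (s & ~[]q)) is false.
  At s2: []q is false, s & ~[]q is true, so []q -> (s & ~[]q) is true.
    At s2: []q requires q at every successor {s0, s2, s4, s6}.
      q fails at s6, so []q is false at s2.
    At s2: s is true, ~[]q is true, so s & ~[]q is true.
      At s2: []q is false, so ~[]q is true.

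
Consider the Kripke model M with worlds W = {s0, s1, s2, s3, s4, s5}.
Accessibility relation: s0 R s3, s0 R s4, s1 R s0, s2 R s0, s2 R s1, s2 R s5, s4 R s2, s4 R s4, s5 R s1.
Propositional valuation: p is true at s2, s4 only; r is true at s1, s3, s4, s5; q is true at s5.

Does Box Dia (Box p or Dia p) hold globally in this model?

No

Recall that Box ψ holds at a world iff ψ holds at every accessible world, and Dia ψ holds iff ψ holds at some accessible world.
Let φ = Box Dia (Box p or Dia p). Evaluate φ at each world:
  s0 (successors {s3, s4}): φ is false.
  s1 (successors {s0}): φ is true.
  s2 (successors {s0, s1, s5}): φ is false.
  s3 (successors ∅): φ is true.
  s4 (successors {s2, s4}): φ is true.
  s5 (successors {s1}): φ is true.
Detail at s0 (counterexample):
  At s0: Box Dia (Box p or Dia p) requires Dia (Box p or Dia p) at every successor {s3, s4}.
    Dia (Box p or Dia p) fails at s3, so Box Dia (Box p or Dia p) is false at s0.
      At s3: no accessible worlds, so Dia (Box p or Dia p) is false.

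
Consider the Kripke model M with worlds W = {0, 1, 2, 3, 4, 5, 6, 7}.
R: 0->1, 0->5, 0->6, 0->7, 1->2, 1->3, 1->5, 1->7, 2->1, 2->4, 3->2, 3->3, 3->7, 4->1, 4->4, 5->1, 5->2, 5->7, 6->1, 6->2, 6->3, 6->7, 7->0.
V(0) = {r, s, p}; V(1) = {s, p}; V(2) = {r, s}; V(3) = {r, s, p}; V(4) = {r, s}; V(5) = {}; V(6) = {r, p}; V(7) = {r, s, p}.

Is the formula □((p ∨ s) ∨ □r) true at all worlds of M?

Let φ = □((p ∨ s) ∨ □r). Evaluate φ at each world:
  0 (successors {1, 5, 6, 7}): φ is false.
  1 (successors {2, 3, 5, 7}): φ is false.
  2 (successors {1, 4}): φ is true.
  3 (successors {2, 3, 7}): φ is true.
  4 (successors {1, 4}): φ is true.
  5 (successors {1, 2, 7}): φ is true.
  6 (successors {1, 2, 3, 7}): φ is true.
  7 (successors {0}): φ is true.
Detail at 0 (counterexample):
  At 0: □((p ∨ s) ∨ □r) requires (p ∨ s) ∨ □r at every successor {1, 5, 6, 7}.
    (p ∨ s) ∨ □r fails at 5, so □((p ∨ s) ∨ □r) is false at 0.
      At 5: p ∨ s is false, □r is false, so (p ∨ s) ∨ □r is false.

No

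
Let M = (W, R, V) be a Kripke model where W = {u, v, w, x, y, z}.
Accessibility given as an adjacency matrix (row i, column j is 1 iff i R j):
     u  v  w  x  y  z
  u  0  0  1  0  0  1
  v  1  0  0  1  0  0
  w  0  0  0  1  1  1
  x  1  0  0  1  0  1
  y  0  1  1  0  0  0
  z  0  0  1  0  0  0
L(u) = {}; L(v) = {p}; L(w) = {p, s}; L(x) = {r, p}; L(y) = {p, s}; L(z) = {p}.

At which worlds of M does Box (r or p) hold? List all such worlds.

u, w, y, z

Recall that Box ψ holds at a world iff ψ holds at every accessible world, and Dia ψ holds iff ψ holds at some accessible world.
Let φ = Box (r or p). Evaluate φ at each world:
  u (successors {w, z}): φ is true.
  v (successors {u, x}): φ is false.
  w (successors {x, y, z}): φ is true.
  x (successors {u, x, z}): φ is false.
  y (successors {v, w}): φ is true.
  z (successors {w}): φ is true.
For instance, at w:
  At w: Box (r or p) requires r or p at every successor {x, y, z}.
    At x: r or p is true.
    At y: r or p is true.
    At z: r or p is true.
  So Box (r or p) is true at w.
Satisfying worlds: {u, w, y, z}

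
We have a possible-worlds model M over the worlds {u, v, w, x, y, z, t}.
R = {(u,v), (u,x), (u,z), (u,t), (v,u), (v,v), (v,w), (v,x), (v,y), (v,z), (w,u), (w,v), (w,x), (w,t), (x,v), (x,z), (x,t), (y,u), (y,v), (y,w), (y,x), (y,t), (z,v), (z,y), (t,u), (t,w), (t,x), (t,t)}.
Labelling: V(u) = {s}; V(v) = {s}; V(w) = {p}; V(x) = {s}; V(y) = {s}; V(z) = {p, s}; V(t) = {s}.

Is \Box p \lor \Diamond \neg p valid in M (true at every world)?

Yes

Let φ = \Box p \lor \Diamond \neg p. Evaluate φ at each world:
  u (successors {v, x, z, t}): φ is true.
  v (successors {u, v, w, x, y, z}): φ is true.
  w (successors {u, v, x, t}): φ is true.
  x (successors {v, z, t}): φ is true.
  y (successors {u, v, w, x, t}): φ is true.
  z (successors {v, y}): φ is true.
  t (successors {u, w, x, t}): φ is true.
For instance, at x:
  At x: \Box p is false, \Diamond \neg p is true, so \Box p \lor \Diamond \neg p is true.
    At x: \Box p requires p at every successor {v, z, t}.
      p fails at v, so \Box p is false at x.
    At x: \Diamond \neg p requires \neg p at some successor in {v, z, t}.
      \neg p holds at v, so \Diamond \neg p is true at x.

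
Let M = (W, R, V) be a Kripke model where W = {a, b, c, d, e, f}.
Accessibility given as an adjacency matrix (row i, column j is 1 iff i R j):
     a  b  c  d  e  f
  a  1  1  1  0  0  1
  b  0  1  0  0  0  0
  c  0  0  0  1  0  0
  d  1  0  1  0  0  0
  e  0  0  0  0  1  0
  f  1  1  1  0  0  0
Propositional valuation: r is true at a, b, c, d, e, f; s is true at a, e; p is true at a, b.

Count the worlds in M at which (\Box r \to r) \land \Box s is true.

Recall that \Box ψ holds at a world iff ψ holds at every accessible world, and \Diamond ψ holds iff ψ holds at some accessible world.
Let φ = (\Box r \to r) \land \Box s. Evaluate φ at each world:
  a (successors {a, b, c, f}): φ is false.
  b (successors {b}): φ is false.
  c (successors {d}): φ is false.
  d (successors {a, c}): φ is false.
  e (successors {e}): φ is true.
  f (successors {a, b, c}): φ is false.
For instance, at a:
  At a: \Box r \to r is true, \Box s is false, so (\Box r \to r) \land \Box s is false.
    At a: \Box r is true, r is true, so \Box r \to r is true.
      At a: \Box r requires r at every successor {a, b, c, f}.
        At a: r is true.
        At b: r is true.
        At c: r is true.
        At f: r is true.
      So \Box r is true at a.
    At a: \Box s requires s at every successor {a, b, c, f}.
      s fails at b, so \Box s is false at a.
Satisfying worlds: {e}

1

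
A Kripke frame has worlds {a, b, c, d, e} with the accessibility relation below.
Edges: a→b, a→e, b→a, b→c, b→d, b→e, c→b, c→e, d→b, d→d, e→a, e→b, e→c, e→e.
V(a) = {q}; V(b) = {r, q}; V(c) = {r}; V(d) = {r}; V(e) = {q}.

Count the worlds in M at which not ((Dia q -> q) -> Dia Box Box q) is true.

Let φ = not ((Dia q -> q) -> Dia Box Box q). Evaluate φ at each world:
  a (successors {b, e}): φ is true.
  b (successors {a, c, d, e}): φ is true.
  c (successors {b, e}): φ is false.
  d (successors {b, d}): φ is false.
  e (successors {a, b, c, e}): φ is true.
For instance, at e:
  At e: (Dia q -> q) -> Dia Box Box q is false, so not ((Dia q -> q) -> Dia Box Box q) is true.
    At e: Dia q -> q is true, Dia Box Box q is false, so (Dia q -> q) -> Dia Box Box q is false.
      At e: Dia q is true, q is true, so Dia q -> q is true.
      At e: Dia Box Box q requires Box Box q at some successor in {a, b, c, e}.
        At a: Box Box q is false.
        At b: Box Box q is false.
        At c: Box Box q is false.
        At e: Box Box q is false.
      So Dia Box Box q is false at e.
Satisfying worlds: {a, b, e}

3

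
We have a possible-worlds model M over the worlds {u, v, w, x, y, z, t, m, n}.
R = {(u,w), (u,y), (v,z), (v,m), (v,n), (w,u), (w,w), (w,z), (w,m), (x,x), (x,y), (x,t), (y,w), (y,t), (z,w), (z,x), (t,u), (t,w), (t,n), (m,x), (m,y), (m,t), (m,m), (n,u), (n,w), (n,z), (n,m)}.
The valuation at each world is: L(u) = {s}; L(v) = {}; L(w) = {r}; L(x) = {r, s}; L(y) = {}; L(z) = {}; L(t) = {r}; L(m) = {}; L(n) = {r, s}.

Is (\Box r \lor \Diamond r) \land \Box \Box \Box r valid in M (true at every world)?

No

Let φ = (\Box r \lor \Diamond r) \land \Box \Box \Box r. Evaluate φ at each world:
  u (successors {w, y}): φ is false.
  v (successors {z, m, n}): φ is false.
  w (successors {u, w, z, m}): φ is false.
  x (successors {x, y, t}): φ is false.
  y (successors {w, t}): φ is false.
  z (successors {w, x}): φ is false.
  t (successors {u, w, n}): φ is false.
  m (successors {x, y, t, m}): φ is false.
  n (successors {u, w, z, m}): φ is false.
Detail at u (counterexample):
  At u: \Box r \lor \Diamond r is true, \Box \Box \Box r is false, so (\Box r \lor \Diamond r) \land \Box \Box \Box r is false.
    At u: \Box r is false, \Diamond r is true, so \Box r \lor \Diamond r is true.
      At u: \Box r requires r at every successor {w, y}.
        r fails at y, so \Box r is false at u.
      At u: \Diamond r requires r at some successor in {w, y}.
        r holds at w, so \Diamond r is true at u.
    At u: \Box \Box \Box r requires \Box \Box r at every successor {w, y}.
      \Box \Box r fails at w, so \Box \Box \Box r is false at u.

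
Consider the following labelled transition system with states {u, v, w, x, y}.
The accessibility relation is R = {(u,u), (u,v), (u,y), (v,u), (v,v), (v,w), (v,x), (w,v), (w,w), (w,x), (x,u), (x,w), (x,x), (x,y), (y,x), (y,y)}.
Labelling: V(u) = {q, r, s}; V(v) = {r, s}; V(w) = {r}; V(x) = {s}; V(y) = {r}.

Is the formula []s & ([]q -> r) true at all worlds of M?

No

Let φ = []s & ([]q -> r). Evaluate φ at each world:
  u (successors {u, v, y}): φ is false.
  v (successors {u, v, w, x}): φ is false.
  w (successors {v, w, x}): φ is false.
  x (successors {u, w, x, y}): φ is false.
  y (successors {x, y}): φ is false.
Detail at u (counterexample):
  At u: []s is false, []q -> r is true, so []s & ([]q -> r) is false.
    At u: []s requires s at every successor {u, v, y}.
      s fails at y, so []s is false at u.
    At u: []q is false, r is true, so []q -> r is true.
      At u: []q requires q at every successor {u, v, y}.
        q fails at v, so []q is false at u.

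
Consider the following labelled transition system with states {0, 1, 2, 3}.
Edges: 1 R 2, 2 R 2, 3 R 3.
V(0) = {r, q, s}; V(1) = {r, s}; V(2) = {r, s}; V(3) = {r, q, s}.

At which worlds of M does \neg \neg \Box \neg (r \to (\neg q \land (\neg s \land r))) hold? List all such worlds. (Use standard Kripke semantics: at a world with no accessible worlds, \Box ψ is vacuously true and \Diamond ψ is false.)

0, 1, 2, 3

Let φ = \neg \neg \Box \neg (r \to (\neg q \land (\neg s \land r))). Evaluate φ at each world:
  0 (successors ∅): φ is true.
  1 (successors {2}): φ is true.
  2 (successors {2}): φ is true.
  3 (successors {3}): φ is true.
For instance, at 2:
  At 2: \neg \Box \neg (r \to (\neg q \land (\neg s \land r))) is false, so \neg \neg \Box \neg (r \to (\neg q \land (\neg s \land r))) is true.
    At 2: \Box \neg (r \to (\neg q \land (\neg s \land r))) is true, so \neg \Box \neg (r \to (\neg q \land (\neg s \land r))) is false.
      At 2: \Box \neg (r \to (\neg q \land (\neg s \land r))) requires \neg (r \to (\neg q \land (\neg s \land r))) at every successor {2}.
        At 2: \neg (r \to (\neg q \land (\neg s \land r))) is true.
      So \Box \neg (r \to (\neg q \land (\neg s \land r))) is true at 2.
Satisfying worlds: {0, 1, 2, 3}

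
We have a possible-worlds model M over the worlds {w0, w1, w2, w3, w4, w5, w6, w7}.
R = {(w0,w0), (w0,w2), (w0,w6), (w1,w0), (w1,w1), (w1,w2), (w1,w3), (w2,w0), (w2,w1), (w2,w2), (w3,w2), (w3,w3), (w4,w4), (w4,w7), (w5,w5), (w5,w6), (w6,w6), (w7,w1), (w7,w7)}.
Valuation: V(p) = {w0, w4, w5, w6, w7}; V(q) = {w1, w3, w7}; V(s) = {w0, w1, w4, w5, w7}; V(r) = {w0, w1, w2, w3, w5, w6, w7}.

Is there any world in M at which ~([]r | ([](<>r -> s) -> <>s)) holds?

No

Let φ = ~([]r | ([](<>r -> s) -> <>s)). Evaluate φ at each world:
  w0 (successors {w0, w2, w6}): φ is false.
  w1 (successors {w0, w1, w2, w3}): φ is false.
  w2 (successors {w0, w1, w2}): φ is false.
  w3 (successors {w2, w3}): φ is false.
  w4 (successors {w4, w7}): φ is false.
  w5 (successors {w5, w6}): φ is false.
  w6 (successors {w6}): φ is false.
  w7 (successors {w1, w7}): φ is false.
For instance, at w3:
  At w3: []r | ([](<>r -> s) -> <>s) is true, so ~([]r | ([](<>r -> s) -> <>s)) is false.
    At w3: []r is true, [](<>r -> s) -> <>s is true, so []r | ([](<>r -> s) -> <>s) is true.
      At w3: []r requires r at every successor {w2, w3}.
        At w2: r is true.
        At w3: r is true.
      So []r is true at w3.
      At w3: [](<>r -> s) is false, <>s is false, so [](<>r -> s) -> <>s is true.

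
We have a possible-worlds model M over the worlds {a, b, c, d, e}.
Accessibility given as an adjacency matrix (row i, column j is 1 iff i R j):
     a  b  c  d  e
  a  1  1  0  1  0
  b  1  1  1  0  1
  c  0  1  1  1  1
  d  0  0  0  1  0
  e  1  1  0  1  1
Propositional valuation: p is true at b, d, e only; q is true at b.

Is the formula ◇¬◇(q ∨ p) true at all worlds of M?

No

Let φ = ◇¬◇(q ∨ p). Evaluate φ at each world:
  a (successors {a, b, d}): φ is false.
  b (successors {a, b, c, e}): φ is false.
  c (successors {b, c, d, e}): φ is false.
  d (successors {d}): φ is false.
  e (successors {a, b, d, e}): φ is false.
Detail at a (counterexample):
  At a: ◇¬◇(q ∨ p) requires ¬◇(q ∨ p) at some successor in {a, b, d}.
    At a: ¬◇(q ∨ p) is false.
    At b: ¬◇(q ∨ p) is false.
    At d: ¬◇(q ∨ p) is false.
  So ◇¬◇(q ∨ p) is false at a.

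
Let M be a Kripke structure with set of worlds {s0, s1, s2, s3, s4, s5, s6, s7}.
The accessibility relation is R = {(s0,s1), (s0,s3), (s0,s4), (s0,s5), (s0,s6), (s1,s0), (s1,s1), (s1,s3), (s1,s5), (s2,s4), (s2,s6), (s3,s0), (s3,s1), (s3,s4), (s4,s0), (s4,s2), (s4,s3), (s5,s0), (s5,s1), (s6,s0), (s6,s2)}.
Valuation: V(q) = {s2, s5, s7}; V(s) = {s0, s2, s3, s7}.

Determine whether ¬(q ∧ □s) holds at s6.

Yes

At s6: q ∧ □s is false, so ¬(q ∧ □s) is true.
  At s6: q is false, □s is true, so q ∧ □s is false.
    At s6: □s requires s at every successor {s0, s2}.
      At s0: s is true.
      At s2: s is true.
    So □s is true at s6.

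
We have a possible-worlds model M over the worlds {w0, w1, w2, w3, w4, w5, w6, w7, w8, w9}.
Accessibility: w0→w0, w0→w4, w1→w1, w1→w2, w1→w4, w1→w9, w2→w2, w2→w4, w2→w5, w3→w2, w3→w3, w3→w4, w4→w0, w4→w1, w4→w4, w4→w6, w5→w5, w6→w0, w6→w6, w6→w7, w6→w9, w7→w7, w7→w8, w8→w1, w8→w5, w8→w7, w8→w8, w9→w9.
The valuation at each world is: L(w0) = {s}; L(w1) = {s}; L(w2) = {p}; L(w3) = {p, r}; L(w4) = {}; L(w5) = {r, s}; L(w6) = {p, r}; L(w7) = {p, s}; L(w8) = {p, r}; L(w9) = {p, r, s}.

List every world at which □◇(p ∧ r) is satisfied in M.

w7, w9

Recall that □ψ holds at a world iff ψ holds at every accessible world, and ◇ψ holds iff ψ holds at some accessible world.
Let φ = □◇(p ∧ r). Evaluate φ at each world:
  w0 (successors {w0, w4}): φ is false.
  w1 (successors {w1, w2, w4, w9}): φ is false.
  w2 (successors {w2, w4, w5}): φ is false.
  w3 (successors {w2, w3, w4}): φ is false.
  w4 (successors {w0, w1, w4, w6}): φ is false.
  w5 (successors {w5}): φ is false.
  w6 (successors {w0, w6, w7, w9}): φ is false.
  w7 (successors {w7, w8}): φ is true.
  w8 (successors {w1, w5, w7, w8}): φ is false.
  w9 (successors {w9}): φ is true.
For instance, at w8:
  At w8: □◇(p ∧ r) requires ◇(p ∧ r) at every successor {w1, w5, w7, w8}.
    ◇(p ∧ r) fails at w5, so □◇(p ∧ r) is false at w8.
      At w5: ◇(p ∧ r) requires p ∧ r at some successor in {w5}.
        At w5: p ∧ r is false.
      So ◇(p ∧ r) is false at w5.
Satisfying worlds: {w7, w9}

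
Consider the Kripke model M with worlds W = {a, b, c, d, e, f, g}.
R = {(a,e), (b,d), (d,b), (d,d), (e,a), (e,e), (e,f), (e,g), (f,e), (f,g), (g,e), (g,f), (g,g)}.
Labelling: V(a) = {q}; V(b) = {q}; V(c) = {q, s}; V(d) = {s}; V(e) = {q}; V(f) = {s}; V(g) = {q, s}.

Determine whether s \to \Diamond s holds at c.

At c: s is true, \Diamond s is false, so s \to \Diamond s is false.
  At c: no accessible worlds, so \Diamond s is false.

No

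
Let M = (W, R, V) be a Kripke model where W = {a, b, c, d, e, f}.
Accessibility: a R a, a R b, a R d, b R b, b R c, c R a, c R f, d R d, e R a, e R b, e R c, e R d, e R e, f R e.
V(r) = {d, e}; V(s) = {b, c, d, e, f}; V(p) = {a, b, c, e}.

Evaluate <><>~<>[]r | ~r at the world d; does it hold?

Recall that []ψ holds at a world iff ψ holds at every accessible world, and <>ψ holds iff ψ holds at some accessible world.
At d: <><>~<>[]r is false, ~r is false, so <><>~<>[]r | ~r is false.
  At d: <><>~<>[]r requires <>~<>[]r at some successor in {d}.
    At d: <>~<>[]r is false.
  So <><>~<>[]r is false at d.

No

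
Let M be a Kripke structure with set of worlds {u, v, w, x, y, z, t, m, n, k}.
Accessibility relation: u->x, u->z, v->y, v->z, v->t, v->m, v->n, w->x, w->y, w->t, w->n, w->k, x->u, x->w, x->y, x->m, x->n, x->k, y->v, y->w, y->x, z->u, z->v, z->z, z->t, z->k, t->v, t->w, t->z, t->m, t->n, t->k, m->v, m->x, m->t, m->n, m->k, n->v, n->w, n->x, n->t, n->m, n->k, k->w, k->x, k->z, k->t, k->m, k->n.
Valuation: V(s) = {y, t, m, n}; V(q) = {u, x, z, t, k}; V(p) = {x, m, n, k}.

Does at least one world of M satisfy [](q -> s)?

No

Let φ = [](q -> s). Evaluate φ at each world:
  u (successors {x, z}): φ is false.
  v (successors {y, z, t, m, n}): φ is false.
  w (successors {x, y, t, n, k}): φ is false.
  x (successors {u, w, y, m, n, k}): φ is false.
  y (successors {v, w, x}): φ is false.
  z (successors {u, v, z, t, k}): φ is false.
  t (successors {v, w, z, m, n, k}): φ is false.
  m (successors {v, x, t, n, k}): φ is false.
  n (successors {v, w, x, t, m, k}): φ is false.
  k (successors {w, x, z, t, m, n}): φ is false.
For instance, at w:
  At w: [](q -> s) requires q -> s at every successor {x, y, t, n, k}.
    q -> s fails at x, so [](q -> s) is false at w.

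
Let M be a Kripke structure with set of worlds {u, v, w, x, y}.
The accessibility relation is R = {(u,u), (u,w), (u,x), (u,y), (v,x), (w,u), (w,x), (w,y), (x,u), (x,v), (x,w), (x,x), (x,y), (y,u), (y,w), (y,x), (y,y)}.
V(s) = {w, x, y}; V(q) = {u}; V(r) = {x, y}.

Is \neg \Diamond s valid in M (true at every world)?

No

Let φ = \neg \Diamond s. Evaluate φ at each world:
  u (successors {u, w, x, y}): φ is false.
  v (successors {x}): φ is false.
  w (successors {u, x, y}): φ is false.
  x (successors {u, v, w, x, y}): φ is false.
  y (successors {u, w, x, y}): φ is false.
Detail at u (counterexample):
  At u: \Diamond s is true, so \neg \Diamond s is false.
    At u: \Diamond s requires s at some successor in {u, w, x, y}.
      s holds at w, so \Diamond s is true at u.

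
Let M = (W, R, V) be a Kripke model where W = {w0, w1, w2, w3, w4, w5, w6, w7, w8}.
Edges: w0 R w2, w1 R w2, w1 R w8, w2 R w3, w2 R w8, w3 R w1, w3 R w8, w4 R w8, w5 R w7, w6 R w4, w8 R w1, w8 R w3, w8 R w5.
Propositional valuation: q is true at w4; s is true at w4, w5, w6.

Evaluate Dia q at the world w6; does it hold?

Recall that Dia ψ holds at a world iff ψ holds at some accessible world.
At w6: Dia q requires q at some successor in {w4}.
  q holds at w4, so Dia q is true at w6.

Yes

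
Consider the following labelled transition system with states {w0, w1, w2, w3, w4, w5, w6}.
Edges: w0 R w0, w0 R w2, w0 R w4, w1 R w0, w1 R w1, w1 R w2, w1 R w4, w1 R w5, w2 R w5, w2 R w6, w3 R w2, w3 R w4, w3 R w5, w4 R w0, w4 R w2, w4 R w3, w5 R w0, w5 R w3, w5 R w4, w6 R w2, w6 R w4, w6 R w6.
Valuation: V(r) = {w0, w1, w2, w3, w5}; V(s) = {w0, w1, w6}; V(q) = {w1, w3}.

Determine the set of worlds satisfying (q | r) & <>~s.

w0, w1, w2, w3, w5

Recall that <>ψ holds at a world iff ψ holds at some accessible world.
Let φ = (q | r) & <>~s. Evaluate φ at each world:
  w0 (successors {w0, w2, w4}): φ is true.
  w1 (successors {w0, w1, w2, w4, w5}): φ is true.
  w2 (successors {w5, w6}): φ is true.
  w3 (successors {w2, w4, w5}): φ is true.
  w4 (successors {w0, w2, w3}): φ is false.
  w5 (successors {w0, w3, w4}): φ is true.
  w6 (successors {w2, w4, w6}): φ is false.
For instance, at w4:
  At w4: q | r is false, <>~s is true, so (q | r) & <>~s is false.
    At w4: <>~s requires ~s at some successor in {w0, w2, w3}.
      ~s holds at w2, so <>~s is true at w4.
Satisfying worlds: {w0, w1, w2, w3, w5}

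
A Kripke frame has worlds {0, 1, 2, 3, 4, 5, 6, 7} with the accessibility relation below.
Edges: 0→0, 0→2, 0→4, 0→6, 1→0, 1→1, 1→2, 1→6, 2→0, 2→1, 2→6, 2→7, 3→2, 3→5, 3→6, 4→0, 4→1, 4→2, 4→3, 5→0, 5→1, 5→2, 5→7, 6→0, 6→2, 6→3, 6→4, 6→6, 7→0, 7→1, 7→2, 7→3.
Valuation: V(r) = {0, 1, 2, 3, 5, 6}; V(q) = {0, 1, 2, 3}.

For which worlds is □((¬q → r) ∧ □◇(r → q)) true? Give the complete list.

1, 3, 4, 7

Let φ = □((¬q → r) ∧ □◇(r → q)). Evaluate φ at each world:
  0 (successors {0, 2, 4, 6}): φ is false.
  1 (successors {0, 1, 2, 6}): φ is true.
  2 (successors {0, 1, 6, 7}): φ is false.
  3 (successors {2, 5, 6}): φ is true.
  4 (successors {0, 1, 2, 3}): φ is true.
  5 (successors {0, 1, 2, 7}): φ is false.
  6 (successors {0, 2, 3, 4, 6}): φ is false.
  7 (successors {0, 1, 2, 3}): φ is true.
For instance, at 6:
  At 6: □((¬q → r) ∧ □◇(r → q)) requires (¬q → r) ∧ □◇(r → q) at every successor {0, 2, 3, 4, 6}.
    (¬q → r) ∧ □◇(r → q) fails at 4, so □((¬q → r) ∧ □◇(r → q)) is false at 6.
      At 4: ¬q → r is false, □◇(r → q) is true, so (¬q → r) ∧ □◇(r → q) is false.
Satisfying worlds: {1, 3, 4, 7}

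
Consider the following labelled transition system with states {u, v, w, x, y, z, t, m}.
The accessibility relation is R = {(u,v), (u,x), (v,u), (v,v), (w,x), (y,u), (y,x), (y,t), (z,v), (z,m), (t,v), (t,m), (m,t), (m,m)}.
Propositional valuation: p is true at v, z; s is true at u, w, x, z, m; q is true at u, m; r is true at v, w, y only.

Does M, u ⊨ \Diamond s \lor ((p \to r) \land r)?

Yes

At u: \Diamond s is true, (p \to r) \land r is false, so \Diamond s \lor ((p \to r) \land r) is true.
  At u: \Diamond s requires s at some successor in {v, x}.
    s holds at x, so \Diamond s is true at u.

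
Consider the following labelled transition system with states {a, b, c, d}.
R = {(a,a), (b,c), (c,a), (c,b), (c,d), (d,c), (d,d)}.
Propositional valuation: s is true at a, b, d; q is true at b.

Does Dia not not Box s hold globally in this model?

Yes

Let φ = Dia not not Box s. Evaluate φ at each world:
  a (successors {a}): φ is true.
  b (successors {c}): φ is true.
  c (successors {a, b, d}): φ is true.
  d (successors {c, d}): φ is true.
For instance, at c:
  At c: Dia not not Box s requires not not Box s at some successor in {a, b, d}.
    not not Box s holds at a, so Dia not not Box s is true at c.
      At a: not Box s is false, so not not Box s is true.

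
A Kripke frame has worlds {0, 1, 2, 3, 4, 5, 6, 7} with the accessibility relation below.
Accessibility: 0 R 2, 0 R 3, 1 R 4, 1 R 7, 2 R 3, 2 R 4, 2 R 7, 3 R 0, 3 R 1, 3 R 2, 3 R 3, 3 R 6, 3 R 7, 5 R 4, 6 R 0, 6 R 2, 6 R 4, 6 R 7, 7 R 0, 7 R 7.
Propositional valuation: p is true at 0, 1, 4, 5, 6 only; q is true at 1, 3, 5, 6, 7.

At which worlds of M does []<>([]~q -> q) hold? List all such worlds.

Let φ = []<>([]~q -> q). Evaluate φ at each world:
  0 (successors {2, 3}): φ is true.
  1 (successors {4, 7}): φ is false.
  2 (successors {3, 4, 7}): φ is false.
  3 (successors {0, 1, 2, 3, 6, 7}): φ is true.
  4 (successors ∅): φ is true.
  5 (successors {4}): φ is false.
  6 (successors {0, 2, 4, 7}): φ is false.
  7 (successors {0, 7}): φ is true.
For instance, at 6:
  At 6: []<>([]~q -> q) requires <>([]~q -> q) at every successor {0, 2, 4, 7}.
    <>([]~q -> q) fails at 4, so []<>([]~q -> q) is false at 6.
      At 4: no accessible worlds, so <>([]~q -> q) is false.
Satisfying worlds: {0, 3, 4, 7}

0, 3, 4, 7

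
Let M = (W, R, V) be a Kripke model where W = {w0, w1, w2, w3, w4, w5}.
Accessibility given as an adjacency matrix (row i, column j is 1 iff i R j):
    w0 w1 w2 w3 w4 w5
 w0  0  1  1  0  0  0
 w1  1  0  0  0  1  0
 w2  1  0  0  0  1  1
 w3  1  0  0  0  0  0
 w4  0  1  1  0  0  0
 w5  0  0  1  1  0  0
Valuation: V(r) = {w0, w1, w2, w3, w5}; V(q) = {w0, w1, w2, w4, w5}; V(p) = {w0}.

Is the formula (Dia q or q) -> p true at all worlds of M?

Let φ = (Dia q or q) -> p. Evaluate φ at each world:
  w0 (successors {w1, w2}): φ is true.
  w1 (successors {w0, w4}): φ is false.
  w2 (successors {w0, w4, w5}): φ is false.
  w3 (successors {w0}): φ is false.
  w4 (successors {w1, w2}): φ is false.
  w5 (successors {w2, w3}): φ is false.
Detail at w1 (counterexample):
  At w1: Dia q or q is true, p is false, so (Dia q or q) -> p is false.
    At w1: Dia q is true, q is true, so Dia q or q is true.
      At w1: Dia q requires q at some successor in {w0, w4}.
        q holds at w0, so Dia q is true at w1.

No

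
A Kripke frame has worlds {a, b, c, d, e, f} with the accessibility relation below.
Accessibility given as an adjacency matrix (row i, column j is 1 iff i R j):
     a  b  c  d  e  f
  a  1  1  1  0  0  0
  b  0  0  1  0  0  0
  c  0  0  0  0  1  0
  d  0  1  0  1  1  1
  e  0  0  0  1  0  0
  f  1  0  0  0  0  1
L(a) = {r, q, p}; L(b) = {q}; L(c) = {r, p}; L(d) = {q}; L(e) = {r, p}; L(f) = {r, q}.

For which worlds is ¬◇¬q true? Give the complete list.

Let φ = ¬◇¬q. Evaluate φ at each world:
  a (successors {a, b, c}): φ is false.
  b (successors {c}): φ is false.
  c (successors {e}): φ is false.
  d (successors {b, d, e, f}): φ is false.
  e (successors {d}): φ is true.
  f (successors {a, f}): φ is true.
For instance, at b:
  At b: ◇¬q is true, so ¬◇¬q is false.
    At b: ◇¬q requires ¬q at some successor in {c}.
      ¬q holds at c, so ◇¬q is true at b.
Satisfying worlds: {e, f}

e, f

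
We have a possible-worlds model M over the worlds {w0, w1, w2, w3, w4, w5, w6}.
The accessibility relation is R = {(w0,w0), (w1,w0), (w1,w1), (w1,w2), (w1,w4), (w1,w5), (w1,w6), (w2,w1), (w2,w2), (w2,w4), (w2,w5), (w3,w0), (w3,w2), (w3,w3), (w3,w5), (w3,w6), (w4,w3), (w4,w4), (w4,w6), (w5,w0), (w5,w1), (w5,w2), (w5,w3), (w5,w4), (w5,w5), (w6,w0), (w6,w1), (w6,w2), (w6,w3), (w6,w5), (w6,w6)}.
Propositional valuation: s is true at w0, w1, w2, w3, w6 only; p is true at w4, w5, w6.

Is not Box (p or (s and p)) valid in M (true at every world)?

Yes

Let φ = not Box (p or (s and p)). Evaluate φ at each world:
  w0 (successors {w0}): φ is true.
  w1 (successors {w0, w1, w2, w4, w5, w6}): φ is true.
  w2 (successors {w1, w2, w4, w5}): φ is true.
  w3 (successors {w0, w2, w3, w5, w6}): φ is true.
  w4 (successors {w3, w4, w6}): φ is true.
  w5 (successors {w0, w1, w2, w3, w4, w5}): φ is true.
  w6 (successors {w0, w1, w2, w3, w5, w6}): φ is true.
For instance, at w4:
  At w4: Box (p or (s and p)) is false, so not Box (p or (s and p)) is true.
    At w4: Box (p or (s and p)) requires p or (s and p) at every successor {w3, w4, w6}.
      p or (s and p) fails at w3, so Box (p or (s and p)) is false at w4.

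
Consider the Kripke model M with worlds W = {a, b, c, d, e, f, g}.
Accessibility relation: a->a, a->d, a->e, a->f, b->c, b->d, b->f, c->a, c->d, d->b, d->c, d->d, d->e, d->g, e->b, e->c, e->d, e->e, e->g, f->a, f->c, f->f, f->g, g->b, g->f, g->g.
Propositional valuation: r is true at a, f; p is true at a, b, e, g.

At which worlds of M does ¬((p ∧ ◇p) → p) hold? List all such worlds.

none

Let φ = ¬((p ∧ ◇p) → p). Evaluate φ at each world:
  a (successors {a, d, e, f}): φ is false.
  b (successors {c, d, f}): φ is false.
  c (successors {a, d}): φ is false.
  d (successors {b, c, d, e, g}): φ is false.
  e (successors {b, c, d, e, g}): φ is false.
  f (successors {a, c, f, g}): φ is false.
  g (successors {b, f, g}): φ is false.
For instance, at d:
  At d: (p ∧ ◇p) → p is true, so ¬((p ∧ ◇p) → p) is false.
    At d: p ∧ ◇p is false, p is false, so (p ∧ ◇p) → p is true.
      At d: p is false, ◇p is true, so p ∧ ◇p is false.
Satisfying worlds: none.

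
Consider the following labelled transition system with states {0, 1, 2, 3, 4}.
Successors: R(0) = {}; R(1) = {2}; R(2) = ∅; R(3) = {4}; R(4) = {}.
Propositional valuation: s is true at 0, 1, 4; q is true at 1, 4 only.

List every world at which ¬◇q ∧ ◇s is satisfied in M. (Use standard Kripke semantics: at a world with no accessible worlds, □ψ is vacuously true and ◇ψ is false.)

Let φ = ¬◇q ∧ ◇s. Evaluate φ at each world:
  0 (successors ∅): φ is false.
  1 (successors {2}): φ is false.
  2 (successors ∅): φ is false.
  3 (successors {4}): φ is false.
  4 (successors ∅): φ is false.
For instance, at 1:
  At 1: ¬◇q is true, ◇s is false, so ¬◇q ∧ ◇s is false.
    At 1: ◇q is false, so ¬◇q is true.
      At 1: ◇q requires q at some successor in {2}.
        At 2: q is false.
      So ◇q is false at 1.
    At 1: ◇s requires s at some successor in {2}.
      At 2: s is false.
    So ◇s is false at 1.
Satisfying worlds: none.

none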